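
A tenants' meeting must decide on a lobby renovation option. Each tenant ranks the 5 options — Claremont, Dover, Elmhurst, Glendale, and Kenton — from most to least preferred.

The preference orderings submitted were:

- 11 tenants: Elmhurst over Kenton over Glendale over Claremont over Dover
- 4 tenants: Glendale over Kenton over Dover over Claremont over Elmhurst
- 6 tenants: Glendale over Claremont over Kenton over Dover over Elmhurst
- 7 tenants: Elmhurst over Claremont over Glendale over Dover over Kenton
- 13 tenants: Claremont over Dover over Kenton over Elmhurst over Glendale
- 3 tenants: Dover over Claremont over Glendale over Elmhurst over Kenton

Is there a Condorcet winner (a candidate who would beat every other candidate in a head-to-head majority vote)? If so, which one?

Head-to-head results (44 voters total):
Claremont vs Dover: Claremont wins 37–7.
Claremont vs Elmhurst: Claremont wins 26–18.
Claremont vs Glendale: Claremont wins 23–21.
Claremont vs Kenton: Claremont wins 29–15.
Dover vs Elmhurst: Dover wins 26–18.
Dover vs Glendale: Glendale wins 28–16.
Dover vs Kenton: Dover wins 23–21.
Elmhurst vs Glendale: Elmhurst wins 31–13.
Elmhurst vs Kenton: Kenton wins 23–21.
Glendale vs Kenton: Kenton wins 24–20.
Claremont beats each rival — Dover (37–7), Elmhurst (26–18), Glendale (23–21), Kenton (29–15) — so Claremont is the Condorcet winner.

Claremont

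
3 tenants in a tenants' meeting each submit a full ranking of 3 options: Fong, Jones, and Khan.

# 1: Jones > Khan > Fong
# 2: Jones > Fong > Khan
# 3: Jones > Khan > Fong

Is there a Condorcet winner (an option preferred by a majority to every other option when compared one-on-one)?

Yes

Head-to-head results (3 voters total):
Fong vs Jones: Jones wins 3–0.
Fong vs Khan: Khan wins 2–1.
Jones vs Khan: Jones wins 3–0.
Jones beats each rival — Fong (3–0), Khan (3–0) — so Jones is the Condorcet winner.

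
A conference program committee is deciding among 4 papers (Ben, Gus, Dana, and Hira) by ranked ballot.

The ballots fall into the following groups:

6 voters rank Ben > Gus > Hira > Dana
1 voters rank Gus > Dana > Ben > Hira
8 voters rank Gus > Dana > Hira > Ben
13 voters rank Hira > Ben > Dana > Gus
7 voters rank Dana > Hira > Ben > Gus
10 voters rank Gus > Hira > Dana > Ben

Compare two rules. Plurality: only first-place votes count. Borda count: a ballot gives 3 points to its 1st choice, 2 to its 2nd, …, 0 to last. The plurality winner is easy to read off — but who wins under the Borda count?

Hira

Plurality first-place counts: Ben 6, Gus 19, Dana 7, Hira 13 → Gus.
Borda totals: Ben 52, Gus 69, Dana 62, Hira 87 → Hira.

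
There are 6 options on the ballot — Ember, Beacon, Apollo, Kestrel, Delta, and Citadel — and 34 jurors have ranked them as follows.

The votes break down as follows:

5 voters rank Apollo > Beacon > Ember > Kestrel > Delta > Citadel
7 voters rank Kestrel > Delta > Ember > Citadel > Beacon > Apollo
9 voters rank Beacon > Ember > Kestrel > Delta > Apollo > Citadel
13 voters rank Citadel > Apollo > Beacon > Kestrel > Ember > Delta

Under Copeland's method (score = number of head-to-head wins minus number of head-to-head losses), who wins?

Apollo

Pairwise results:
  Ember vs Beacon: Beacon wins 27–7.
  Ember vs Apollo: Apollo wins 18–16.
  Ember vs Kestrel: Kestrel wins 20–14.
  Ember vs Delta: Ember wins 27–7.
  Ember vs Citadel: Ember wins 21–13.
  Beacon vs Apollo: Apollo wins 18–16.
  Beacon vs Kestrel: Beacon wins 27–7.
  Beacon vs Delta: Beacon wins 27–7.
  Beacon vs Citadel: Citadel wins 20–14.
  Apollo vs Kestrel: Apollo wins 18–16.
  Apollo vs Delta: Apollo wins 18–16.
  Apollo vs Citadel: Citadel wins 20–14.
  Kestrel vs Delta: Kestrel wins 34–0.
  Kestrel vs Citadel: Kestrel wins 21–13.
  Delta vs Citadel: Delta wins 21–13.
Copeland scores (wins − losses):
  Ember: 2 − 3 = -1
  Beacon: 3 − 2 = 1
  Apollo: 4 − 1 = 3
  Kestrel: 3 − 2 = 1
  Delta: 1 − 4 = -3
  Citadel: 2 − 3 = -1
Apollo has the best Copeland score.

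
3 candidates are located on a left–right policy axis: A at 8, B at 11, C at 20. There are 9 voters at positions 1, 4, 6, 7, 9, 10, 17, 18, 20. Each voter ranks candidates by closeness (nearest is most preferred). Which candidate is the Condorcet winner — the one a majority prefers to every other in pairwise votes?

With single-peaked preferences on a line, the Condorcet winner is the candidate closest to the median voter.
The median voter (position 9) is closest to A at 8.
Check: A vs B — voters closer to A: 5 of 9.

A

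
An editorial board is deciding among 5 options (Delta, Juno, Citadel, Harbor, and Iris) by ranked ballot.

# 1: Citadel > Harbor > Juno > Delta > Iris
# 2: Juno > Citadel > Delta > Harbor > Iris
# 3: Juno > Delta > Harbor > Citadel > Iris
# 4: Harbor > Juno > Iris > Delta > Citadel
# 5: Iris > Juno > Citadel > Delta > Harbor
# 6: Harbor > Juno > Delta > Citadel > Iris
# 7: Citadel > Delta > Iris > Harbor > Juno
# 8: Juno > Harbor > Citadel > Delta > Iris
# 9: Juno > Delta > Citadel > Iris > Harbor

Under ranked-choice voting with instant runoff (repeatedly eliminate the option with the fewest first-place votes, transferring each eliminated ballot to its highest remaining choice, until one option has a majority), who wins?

Juno

Round 1: Juno 4, Citadel 2, Harbor 2, Iris 1, Delta 0. Delta has the fewest and is eliminated.
Round 2: Juno 4, Citadel 2, Harbor 2, Iris 1. Iris has the fewest and is eliminated.
Round 3: Juno 5, Citadel 2, Harbor 2. Juno has a majority.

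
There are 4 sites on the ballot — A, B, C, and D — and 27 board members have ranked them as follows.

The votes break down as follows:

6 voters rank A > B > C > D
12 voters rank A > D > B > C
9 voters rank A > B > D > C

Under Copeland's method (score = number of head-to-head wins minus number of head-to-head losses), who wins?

A

Pairwise results:
  A vs B: A wins 27–0.
  A vs C: A wins 27–0.
  A vs D: A wins 27–0.
  B vs C: B wins 27–0.
  B vs D: B wins 15–12.
  C vs D: D wins 21–6.
Copeland scores (wins − losses):
  A: 3 − 0 = 3
  B: 2 − 1 = 1
  C: 0 − 3 = -3
  D: 1 − 2 = -1
A has the best Copeland score.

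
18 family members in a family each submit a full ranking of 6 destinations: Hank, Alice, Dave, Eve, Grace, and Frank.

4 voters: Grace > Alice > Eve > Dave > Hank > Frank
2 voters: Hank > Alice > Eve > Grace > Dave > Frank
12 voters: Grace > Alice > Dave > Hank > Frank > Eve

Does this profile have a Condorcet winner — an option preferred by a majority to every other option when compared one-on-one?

Head-to-head results (18 voters total):
Hank vs Alice: Alice wins 16–2.
Hank vs Dave: Dave wins 16–2.
Hank vs Eve: Hank wins 14–4.
Hank vs Grace: Grace wins 16–2.
Hank vs Frank: Hank wins 18–0.
Alice vs Dave: Alice wins 18–0.
Alice vs Eve: Alice wins 18–0.
Alice vs Grace: Grace wins 16–2.
Alice vs Frank: Alice wins 18–0.
Dave vs Eve: Dave wins 12–6.
Dave vs Grace: Grace wins 18–0.
Dave vs Frank: Dave wins 18–0.
Eve vs Grace: Grace wins 16–2.
Eve vs Frank: Frank wins 12–6.
Grace vs Frank: Grace wins 18–0.
Grace beats each rival — Hank (16–2), Alice (16–2), Dave (18–0), Eve (16–2), Frank (18–0) — so Grace is the Condorcet winner.

Yes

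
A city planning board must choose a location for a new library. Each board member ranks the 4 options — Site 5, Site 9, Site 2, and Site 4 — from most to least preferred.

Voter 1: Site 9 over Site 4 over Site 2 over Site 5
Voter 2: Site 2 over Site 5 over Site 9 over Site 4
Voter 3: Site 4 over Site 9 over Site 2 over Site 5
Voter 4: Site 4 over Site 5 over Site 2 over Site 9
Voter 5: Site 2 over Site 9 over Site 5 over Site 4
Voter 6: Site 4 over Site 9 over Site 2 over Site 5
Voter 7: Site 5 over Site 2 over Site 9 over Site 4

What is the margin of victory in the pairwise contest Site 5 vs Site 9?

Ballots ranking Site 5 above Site 9: 3.
Ballots ranking Site 9 above Site 5: 4.
Site 9 wins 4–3, a margin of 1.

1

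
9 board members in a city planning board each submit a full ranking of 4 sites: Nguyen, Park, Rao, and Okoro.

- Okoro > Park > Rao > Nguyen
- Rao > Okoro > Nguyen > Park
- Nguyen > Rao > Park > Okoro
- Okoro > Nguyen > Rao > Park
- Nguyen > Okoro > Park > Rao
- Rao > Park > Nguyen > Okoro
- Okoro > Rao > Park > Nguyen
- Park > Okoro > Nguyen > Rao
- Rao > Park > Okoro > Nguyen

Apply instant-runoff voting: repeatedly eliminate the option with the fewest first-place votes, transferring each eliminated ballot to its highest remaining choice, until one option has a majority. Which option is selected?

Round 1: Rao 3, Okoro 3, Nguyen 2, Park 1. Park has the fewest and is eliminated.
Round 2: Okoro 4, Rao 3, Nguyen 2. Nguyen has the fewest and is eliminated.
Round 3: Okoro 5, Rao 4. Okoro has a majority.

Okoro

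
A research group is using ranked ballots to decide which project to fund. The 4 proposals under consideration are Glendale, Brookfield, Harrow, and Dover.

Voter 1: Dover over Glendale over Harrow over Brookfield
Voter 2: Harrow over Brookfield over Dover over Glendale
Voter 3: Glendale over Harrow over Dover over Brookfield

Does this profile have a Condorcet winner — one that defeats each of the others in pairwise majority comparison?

Head-to-head results (3 voters total):
Glendale vs Brookfield: Glendale wins 2–1.
Glendale vs Harrow: Glendale wins 2–1.
Glendale vs Dover: Dover wins 2–1.
Brookfield vs Harrow: Harrow wins 3–0.
Brookfield vs Dover: Dover wins 2–1.
Harrow vs Dover: Harrow wins 2–1.
No candidate beats all others: Glendale beats Harrow beats Dover beats Glendale, a majority cycle.

No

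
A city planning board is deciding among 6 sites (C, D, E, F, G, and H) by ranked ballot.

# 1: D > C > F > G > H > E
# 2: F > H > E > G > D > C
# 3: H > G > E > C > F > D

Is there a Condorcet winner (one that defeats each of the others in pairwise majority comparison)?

No

Head-to-head results (3 voters total):
C vs D: D wins 2–1.
C vs E: E wins 2–1.
C vs F: C wins 2–1.
C vs G: G wins 2–1.
C vs H: H wins 2–1.
D vs E: E wins 2–1.
D vs F: F wins 2–1.
D vs G: G wins 2–1.
D vs H: H wins 2–1.
E vs F: F wins 2–1.
E vs G: G wins 2–1.
E vs H: H wins 3–0.
F vs G: F wins 2–1.
F vs H: F wins 2–1.
G vs H: H wins 2–1.
No candidate beats all others: C beats F beats D beats C, a majority cycle.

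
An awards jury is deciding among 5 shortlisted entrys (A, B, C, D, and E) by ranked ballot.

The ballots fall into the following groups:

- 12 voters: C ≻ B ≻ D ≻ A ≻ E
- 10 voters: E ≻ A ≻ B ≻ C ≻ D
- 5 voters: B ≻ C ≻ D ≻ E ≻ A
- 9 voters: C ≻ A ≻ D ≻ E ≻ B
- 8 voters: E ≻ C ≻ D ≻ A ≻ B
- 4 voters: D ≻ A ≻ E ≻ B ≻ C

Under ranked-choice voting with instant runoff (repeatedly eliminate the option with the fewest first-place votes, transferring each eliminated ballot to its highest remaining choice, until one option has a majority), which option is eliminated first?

A

Round 1: C 21, E 18, B 5, D 4, A 0. A has the fewest and is eliminated.
Round 2: C 21, E 18, B 5, D 4. D has the fewest and is eliminated.
Round 3: E 22, C 21, B 5. B has the fewest and is eliminated.
Round 4: C 26, E 22. C has a majority.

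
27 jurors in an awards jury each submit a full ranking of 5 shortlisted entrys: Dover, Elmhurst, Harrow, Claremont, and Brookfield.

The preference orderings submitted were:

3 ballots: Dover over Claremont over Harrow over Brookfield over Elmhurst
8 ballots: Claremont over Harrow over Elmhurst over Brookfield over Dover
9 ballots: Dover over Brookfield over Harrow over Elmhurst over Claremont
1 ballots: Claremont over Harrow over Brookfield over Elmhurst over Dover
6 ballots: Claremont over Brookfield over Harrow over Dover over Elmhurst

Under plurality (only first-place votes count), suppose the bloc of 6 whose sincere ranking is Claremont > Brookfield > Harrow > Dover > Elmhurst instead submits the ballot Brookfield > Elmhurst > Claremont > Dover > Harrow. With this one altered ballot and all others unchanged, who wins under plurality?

First-place totals with the altered ballot: Dover 12, Elmhurst 0, Harrow 0, Claremont 9, Brookfield 6.
The switch changes the winner from Claremont to Dover.

Dover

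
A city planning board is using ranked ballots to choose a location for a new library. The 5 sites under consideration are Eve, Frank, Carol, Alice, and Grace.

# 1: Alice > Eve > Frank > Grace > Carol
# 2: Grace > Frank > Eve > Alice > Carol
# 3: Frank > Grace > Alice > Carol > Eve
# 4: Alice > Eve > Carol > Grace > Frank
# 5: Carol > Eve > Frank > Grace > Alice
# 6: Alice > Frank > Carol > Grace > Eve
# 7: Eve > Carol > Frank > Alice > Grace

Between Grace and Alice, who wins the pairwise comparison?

Ballots ranking Grace above Alice: 3.
Ballots ranking Alice above Grace: 4.
Alice wins the head-to-head, 4–3.

Alice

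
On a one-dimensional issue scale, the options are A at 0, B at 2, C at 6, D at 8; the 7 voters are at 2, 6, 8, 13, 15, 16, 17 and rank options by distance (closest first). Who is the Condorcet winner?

With single-peaked preferences on a line, the Condorcet winner is the candidate closest to the median voter.
The median voter (position 13) is closest to D at 8.
Check: D vs B — voters closer to D: 6 of 7.

D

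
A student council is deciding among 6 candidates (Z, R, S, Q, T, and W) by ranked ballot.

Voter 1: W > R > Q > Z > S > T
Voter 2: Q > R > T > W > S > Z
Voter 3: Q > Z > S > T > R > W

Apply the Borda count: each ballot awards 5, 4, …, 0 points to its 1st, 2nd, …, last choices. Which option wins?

Q

Borda scores:
  Z: 2 + 0 + 4 = 6
  R: 4 + 4 + 1 = 9
  S: 1 + 1 + 3 = 5
  Q: 3 + 5 + 5 = 13
  T: 0 + 3 + 2 = 5
  W: 5 + 2 + 0 = 7
Q has the highest total.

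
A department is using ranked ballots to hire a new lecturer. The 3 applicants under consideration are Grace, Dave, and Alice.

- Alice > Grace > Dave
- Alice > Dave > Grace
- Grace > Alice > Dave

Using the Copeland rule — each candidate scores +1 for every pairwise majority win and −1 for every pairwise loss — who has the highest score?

Alice

Pairwise results:
  Grace vs Dave: Grace wins 2–1.
  Grace vs Alice: Alice wins 2–1.
  Dave vs Alice: Alice wins 3–0.
Copeland scores (wins − losses):
  Grace: 1 − 1 = 0
  Dave: 0 − 2 = -2
  Alice: 2 − 0 = 2
Alice has the best Copeland score.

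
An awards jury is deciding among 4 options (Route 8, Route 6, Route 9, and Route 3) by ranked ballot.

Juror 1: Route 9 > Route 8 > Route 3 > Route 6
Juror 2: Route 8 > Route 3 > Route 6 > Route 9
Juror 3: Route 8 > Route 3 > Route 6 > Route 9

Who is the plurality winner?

First-place vote totals:
  Route 8: 2
  Route 6: 0
  Route 9: 1
  Route 3: 0
Route 8 has the most first-place votes.

Route 8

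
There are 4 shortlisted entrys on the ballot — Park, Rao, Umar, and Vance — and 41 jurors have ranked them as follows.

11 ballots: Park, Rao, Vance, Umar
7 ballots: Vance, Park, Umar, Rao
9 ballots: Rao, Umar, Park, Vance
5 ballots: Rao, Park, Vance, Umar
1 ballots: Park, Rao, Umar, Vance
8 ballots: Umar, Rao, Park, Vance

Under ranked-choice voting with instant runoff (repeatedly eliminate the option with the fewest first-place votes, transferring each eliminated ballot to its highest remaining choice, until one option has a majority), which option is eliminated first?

Round 1: Rao 14, Park 12, Umar 8, Vance 7. Vance has the fewest and is eliminated.
Round 2: Park 19, Rao 14, Umar 8. Umar has the fewest and is eliminated.
Round 3: Rao 22, Park 19. Rao has a majority.

Vance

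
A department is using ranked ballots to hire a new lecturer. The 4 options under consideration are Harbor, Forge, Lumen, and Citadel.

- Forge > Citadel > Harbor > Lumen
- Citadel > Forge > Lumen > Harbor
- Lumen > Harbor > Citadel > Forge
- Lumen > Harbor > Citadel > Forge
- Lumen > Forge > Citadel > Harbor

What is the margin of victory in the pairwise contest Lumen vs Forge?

Ballots ranking Lumen above Forge: 3.
Ballots ranking Forge above Lumen: 2.
Lumen wins 3–2, a margin of 1.

1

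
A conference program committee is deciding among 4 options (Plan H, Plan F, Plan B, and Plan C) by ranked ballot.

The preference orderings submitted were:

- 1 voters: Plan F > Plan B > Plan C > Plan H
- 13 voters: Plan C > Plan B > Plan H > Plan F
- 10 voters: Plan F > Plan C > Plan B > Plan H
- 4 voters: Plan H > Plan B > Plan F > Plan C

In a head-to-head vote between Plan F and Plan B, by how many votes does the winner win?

6

Ballots ranking Plan F above Plan B: 1+10 = 11.
Ballots ranking Plan B above Plan F: 13+4 = 17.
Plan B wins 17–11, a margin of 6.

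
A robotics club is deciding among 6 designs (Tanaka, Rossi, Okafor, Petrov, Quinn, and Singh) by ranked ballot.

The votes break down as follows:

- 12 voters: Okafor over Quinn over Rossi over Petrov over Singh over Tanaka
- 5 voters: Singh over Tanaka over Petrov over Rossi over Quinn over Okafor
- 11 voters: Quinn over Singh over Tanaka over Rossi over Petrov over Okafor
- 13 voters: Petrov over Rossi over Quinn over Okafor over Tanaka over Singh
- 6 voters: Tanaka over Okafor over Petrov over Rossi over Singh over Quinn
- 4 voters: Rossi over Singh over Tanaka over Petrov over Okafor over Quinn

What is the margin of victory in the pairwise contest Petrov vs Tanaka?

Ballots ranking Petrov above Tanaka: 12+13 = 25.
Ballots ranking Tanaka above Petrov: 5+11+6+4 = 26.
Tanaka wins 26–25, a margin of 1.

1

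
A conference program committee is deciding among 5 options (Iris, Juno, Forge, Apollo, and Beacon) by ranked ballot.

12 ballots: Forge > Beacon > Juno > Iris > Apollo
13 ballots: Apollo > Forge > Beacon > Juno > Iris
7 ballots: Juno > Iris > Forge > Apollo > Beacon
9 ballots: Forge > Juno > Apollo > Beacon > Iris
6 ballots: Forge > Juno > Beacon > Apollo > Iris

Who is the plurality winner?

Forge

First-place vote totals:
  Iris: 0
  Juno: 7
  Forge: 27
  Apollo: 13
  Beacon: 0
Forge has the most first-place votes.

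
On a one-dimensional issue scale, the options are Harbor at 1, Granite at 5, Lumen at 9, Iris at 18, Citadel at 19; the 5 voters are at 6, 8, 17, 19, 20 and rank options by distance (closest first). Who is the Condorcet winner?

Iris

With single-peaked preferences on a line, the Condorcet winner is the candidate closest to the median voter.
The median voter (position 17) is closest to Iris at 18.
Check: Iris vs Harbor — voters closer to Iris: 3 of 5.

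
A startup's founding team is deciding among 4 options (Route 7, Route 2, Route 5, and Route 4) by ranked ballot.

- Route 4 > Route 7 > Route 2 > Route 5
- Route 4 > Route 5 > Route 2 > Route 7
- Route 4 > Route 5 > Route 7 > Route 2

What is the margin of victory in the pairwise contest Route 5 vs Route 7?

Ballots ranking Route 5 above Route 7: 2.
Ballots ranking Route 7 above Route 5: 1.
Route 5 wins 2–1, a margin of 1.

1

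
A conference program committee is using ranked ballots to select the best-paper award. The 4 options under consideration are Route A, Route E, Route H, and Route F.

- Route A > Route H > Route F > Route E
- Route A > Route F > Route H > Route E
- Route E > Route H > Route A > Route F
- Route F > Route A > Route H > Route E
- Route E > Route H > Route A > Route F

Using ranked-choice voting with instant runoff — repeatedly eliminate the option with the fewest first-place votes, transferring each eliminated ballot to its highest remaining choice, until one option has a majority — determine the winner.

Round 1: Route A 2, Route E 2, Route F 1, Route H 0. Route H has the fewest and is eliminated.
Round 2: Route A 2, Route E 2, Route F 1. Route F has the fewest and is eliminated.
Round 3: Route A 3, Route E 2. Route A has a majority.

Route A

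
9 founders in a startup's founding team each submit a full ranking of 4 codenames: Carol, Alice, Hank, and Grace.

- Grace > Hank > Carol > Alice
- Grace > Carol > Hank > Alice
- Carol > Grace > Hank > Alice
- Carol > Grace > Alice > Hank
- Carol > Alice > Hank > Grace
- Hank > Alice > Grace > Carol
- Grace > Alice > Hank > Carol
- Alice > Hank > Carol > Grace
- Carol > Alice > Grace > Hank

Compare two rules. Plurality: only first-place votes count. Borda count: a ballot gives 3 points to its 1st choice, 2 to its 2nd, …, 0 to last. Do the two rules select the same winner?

Plurality first-place counts: Carol 4, Alice 1, Hank 1, Grace 3 → Carol.
Borda totals: Carol 16, Alice 12, Hank 11, Grace 15 → Carol.
The two rules agree on Carol.

Yes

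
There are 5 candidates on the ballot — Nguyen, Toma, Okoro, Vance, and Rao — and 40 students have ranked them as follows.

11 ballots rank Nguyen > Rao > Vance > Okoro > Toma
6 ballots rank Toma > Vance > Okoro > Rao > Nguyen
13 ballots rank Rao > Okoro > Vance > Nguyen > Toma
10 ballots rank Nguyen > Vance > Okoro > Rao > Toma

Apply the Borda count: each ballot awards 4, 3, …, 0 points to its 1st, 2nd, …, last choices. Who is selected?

Rao

Borda scores:
  Nguyen: 11·4 + 6·0 + 13·1 + 10·4 = 97
  Toma: 11·0 + 6·4 + 13·0 + 10·0 = 24
  Okoro: 11·1 + 6·2 + 13·3 + 10·2 = 82
  Vance: 11·2 + 6·3 + 13·2 + 10·3 = 96
  Rao: 11·3 + 6·1 + 13·4 + 10·1 = 101
Rao has the highest total.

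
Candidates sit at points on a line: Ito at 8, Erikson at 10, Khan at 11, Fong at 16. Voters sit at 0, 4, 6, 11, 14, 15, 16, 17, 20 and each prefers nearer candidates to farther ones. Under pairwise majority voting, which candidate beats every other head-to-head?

With single-peaked preferences on a line, the Condorcet winner is the candidate closest to the median voter.
The median voter (position 14) is closest to Fong at 16.
Check: Fong vs Ito — voters closer to Fong: 5 of 9.

Fong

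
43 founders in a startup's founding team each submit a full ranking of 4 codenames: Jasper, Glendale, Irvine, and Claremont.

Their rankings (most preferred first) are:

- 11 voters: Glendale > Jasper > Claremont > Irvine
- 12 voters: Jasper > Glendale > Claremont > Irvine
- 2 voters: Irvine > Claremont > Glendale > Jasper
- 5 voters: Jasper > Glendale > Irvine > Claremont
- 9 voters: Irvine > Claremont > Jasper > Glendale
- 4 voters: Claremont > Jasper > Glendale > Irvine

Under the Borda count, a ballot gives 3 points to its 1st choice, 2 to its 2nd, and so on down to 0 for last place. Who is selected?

Borda scores:
  Jasper: 11·2 + 12·3 + 2·0 + 5·3 + 9·1 + 4·2 = 90
  Glendale: 11·3 + 12·2 + 2·1 + 5·2 + 9·0 + 4·1 = 73
  Irvine: 11·0 + 12·0 + 2·3 + 5·1 + 9·3 + 4·0 = 38
  Claremont: 11·1 + 12·1 + 2·2 + 5·0 + 9·2 + 4·3 = 57
Jasper has the highest total.

Jasper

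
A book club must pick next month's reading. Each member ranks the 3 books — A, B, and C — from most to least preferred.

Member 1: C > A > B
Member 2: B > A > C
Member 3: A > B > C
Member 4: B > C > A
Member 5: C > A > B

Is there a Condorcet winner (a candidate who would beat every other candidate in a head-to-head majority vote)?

No

Head-to-head results (5 voters total):
A vs B: A wins 3–2.
A vs C: C wins 3–2.
B vs C: B wins 3–2.
No candidate beats all others: A beats B beats C beats A, a majority cycle.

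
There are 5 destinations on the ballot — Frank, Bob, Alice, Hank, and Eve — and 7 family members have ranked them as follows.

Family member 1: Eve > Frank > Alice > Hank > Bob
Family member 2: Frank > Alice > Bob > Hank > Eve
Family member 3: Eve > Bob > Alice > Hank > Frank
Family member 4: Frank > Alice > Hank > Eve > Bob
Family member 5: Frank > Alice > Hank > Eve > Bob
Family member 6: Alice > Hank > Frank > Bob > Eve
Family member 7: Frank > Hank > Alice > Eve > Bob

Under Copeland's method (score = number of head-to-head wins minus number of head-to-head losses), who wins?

Pairwise results:
  Frank vs Bob: Frank wins 6–1.
  Frank vs Alice: Frank wins 5–2.
  Frank vs Hank: Frank wins 5–2.
  Frank vs Eve: Frank wins 5–2.
  Bob vs Alice: Alice wins 6–1.
  Bob vs Hank: Hank wins 5–2.
  Bob vs Eve: Eve wins 5–2.
  Alice vs Hank: Alice wins 6–1.
  Alice vs Eve: Alice wins 5–2.
  Hank vs Eve: Hank wins 5–2.
Copeland scores (wins − losses):
  Frank: 4 − 0 = 4
  Bob: 0 − 4 = -4
  Alice: 3 − 1 = 2
  Hank: 2 − 2 = 0
  Eve: 1 − 3 = -2
Frank has the best Copeland score.

Frank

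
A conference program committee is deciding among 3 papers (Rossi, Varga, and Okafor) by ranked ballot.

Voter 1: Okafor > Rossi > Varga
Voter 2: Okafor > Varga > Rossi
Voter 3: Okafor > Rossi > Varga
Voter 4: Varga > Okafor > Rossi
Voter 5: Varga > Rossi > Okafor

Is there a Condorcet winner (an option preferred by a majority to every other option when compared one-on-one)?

Yes

Head-to-head results (5 voters total):
Rossi vs Varga: Varga wins 3–2.
Rossi vs Okafor: Okafor wins 4–1.
Varga vs Okafor: Okafor wins 3–2.
Okafor beats each rival — Rossi (4–1), Varga (3–2) — so Okafor is the Condorcet winner.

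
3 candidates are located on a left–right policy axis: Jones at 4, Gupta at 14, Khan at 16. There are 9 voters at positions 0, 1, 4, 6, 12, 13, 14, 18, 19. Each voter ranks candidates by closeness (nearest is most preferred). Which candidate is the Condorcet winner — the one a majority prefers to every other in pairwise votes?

With single-peaked preferences on a line, the Condorcet winner is the candidate closest to the median voter.
The median voter (position 12) is closest to Gupta at 14.
Check: Gupta vs Jones — voters closer to Gupta: 5 of 9.

Gupta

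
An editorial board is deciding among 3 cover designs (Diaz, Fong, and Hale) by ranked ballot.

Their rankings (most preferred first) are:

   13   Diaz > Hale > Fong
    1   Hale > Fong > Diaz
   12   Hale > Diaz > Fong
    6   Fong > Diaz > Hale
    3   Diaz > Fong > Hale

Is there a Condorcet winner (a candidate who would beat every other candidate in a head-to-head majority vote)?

Yes

Head-to-head results (35 voters total):
Diaz vs Fong: Diaz wins 28–7.
Diaz vs Hale: Diaz wins 22–13.
Fong vs Hale: Hale wins 26–9.
Diaz beats each rival — Fong (28–7), Hale (22–13) — so Diaz is the Condorcet winner.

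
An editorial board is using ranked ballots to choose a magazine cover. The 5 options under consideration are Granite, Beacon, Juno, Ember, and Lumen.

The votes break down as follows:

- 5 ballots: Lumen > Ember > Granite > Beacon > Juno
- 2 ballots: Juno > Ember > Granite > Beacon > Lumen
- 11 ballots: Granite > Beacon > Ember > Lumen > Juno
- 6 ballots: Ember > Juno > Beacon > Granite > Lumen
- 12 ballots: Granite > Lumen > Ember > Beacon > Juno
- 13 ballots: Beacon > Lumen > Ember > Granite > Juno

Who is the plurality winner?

Granite

First-place vote totals:
  Granite: 23
  Beacon: 13
  Juno: 2
  Ember: 6
  Lumen: 5
Granite has the most first-place votes.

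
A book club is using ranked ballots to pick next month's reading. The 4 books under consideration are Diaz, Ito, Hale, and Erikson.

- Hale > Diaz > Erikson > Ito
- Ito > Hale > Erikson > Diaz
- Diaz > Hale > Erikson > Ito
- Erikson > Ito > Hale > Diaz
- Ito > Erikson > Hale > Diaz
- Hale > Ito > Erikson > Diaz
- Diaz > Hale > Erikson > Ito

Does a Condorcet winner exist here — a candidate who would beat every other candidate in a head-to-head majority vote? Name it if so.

Hale

Head-to-head results (7 voters total):
Diaz vs Ito: Ito wins 4–3.
Diaz vs Hale: Hale wins 5–2.
Diaz vs Erikson: Erikson wins 4–3.
Ito vs Hale: Hale wins 4–3.
Ito vs Erikson: Erikson wins 4–3.
Hale vs Erikson: Hale wins 5–2.
Hale beats each rival — Diaz (5–2), Ito (4–3), Erikson (5–2) — so Hale is the Condorcet winner.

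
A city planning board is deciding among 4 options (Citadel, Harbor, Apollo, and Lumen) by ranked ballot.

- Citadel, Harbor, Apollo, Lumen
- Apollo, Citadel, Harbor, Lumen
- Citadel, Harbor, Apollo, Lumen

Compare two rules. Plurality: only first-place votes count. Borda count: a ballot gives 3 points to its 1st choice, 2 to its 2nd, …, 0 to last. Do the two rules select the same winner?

Plurality first-place counts: Citadel 2, Harbor 0, Apollo 1, Lumen 0 → Citadel.
Borda totals: Citadel 8, Harbor 5, Apollo 5, Lumen 0 → Citadel.
The two rules agree on Citadel.

Yes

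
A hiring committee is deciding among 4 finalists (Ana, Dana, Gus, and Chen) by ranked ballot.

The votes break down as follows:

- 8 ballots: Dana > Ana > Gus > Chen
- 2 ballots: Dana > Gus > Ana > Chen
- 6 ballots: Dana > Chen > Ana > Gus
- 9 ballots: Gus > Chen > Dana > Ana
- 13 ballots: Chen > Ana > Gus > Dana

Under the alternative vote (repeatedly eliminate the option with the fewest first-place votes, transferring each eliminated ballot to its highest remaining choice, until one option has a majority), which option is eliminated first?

Ana

Round 1: Dana 16, Chen 13, Gus 9, Ana 0. Ana has the fewest and is eliminated.
Round 2: Dana 16, Chen 13, Gus 9. Gus has the fewest and is eliminated.
Round 3: Chen 22, Dana 16. Chen has a majority.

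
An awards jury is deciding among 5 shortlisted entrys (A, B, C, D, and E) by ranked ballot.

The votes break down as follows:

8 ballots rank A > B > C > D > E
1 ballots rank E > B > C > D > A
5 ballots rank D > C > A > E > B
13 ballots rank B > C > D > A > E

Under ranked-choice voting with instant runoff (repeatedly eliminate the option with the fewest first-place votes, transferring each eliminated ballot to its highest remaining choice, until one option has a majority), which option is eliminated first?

C

Round 1: B 13, A 8, D 5, E 1, C 0. C has the fewest and is eliminated.
Round 2: B 13, A 8, D 5, E 1. E has the fewest and is eliminated.
Round 3: B 14, A 8, D 5. B has a majority.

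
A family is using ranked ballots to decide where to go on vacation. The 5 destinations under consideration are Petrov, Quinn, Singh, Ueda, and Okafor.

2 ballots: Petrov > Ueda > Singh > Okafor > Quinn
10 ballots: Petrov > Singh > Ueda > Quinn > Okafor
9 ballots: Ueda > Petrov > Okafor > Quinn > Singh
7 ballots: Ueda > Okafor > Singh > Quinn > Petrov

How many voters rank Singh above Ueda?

10

Ballots ranking Singh above Ueda: 10.
Ballots ranking Ueda above Singh: 2+9+7 = 18.
So 10 of 28 voters prefer Singh to Ueda.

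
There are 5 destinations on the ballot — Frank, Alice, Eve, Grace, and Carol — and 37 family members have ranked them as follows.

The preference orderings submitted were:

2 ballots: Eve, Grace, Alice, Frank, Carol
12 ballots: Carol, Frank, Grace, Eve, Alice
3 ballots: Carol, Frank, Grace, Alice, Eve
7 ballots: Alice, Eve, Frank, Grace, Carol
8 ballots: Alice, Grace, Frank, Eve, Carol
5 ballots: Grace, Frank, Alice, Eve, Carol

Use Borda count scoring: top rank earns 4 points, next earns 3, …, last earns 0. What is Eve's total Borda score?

Borda scores:
  Frank: 2·1 + 12·3 + 3·3 + 7·2 + 8·2 + 5·3 = 92
  Alice: 2·2 + 12·0 + 3·1 + 7·4 + 8·4 + 5·2 = 77
  Eve: 2·4 + 12·1 + 3·0 + 7·3 + 8·1 + 5·1 = 54
  Grace: 2·3 + 12·2 + 3·2 + 7·1 + 8·3 + 5·4 = 87
  Carol: 2·0 + 12·4 + 3·4 + 7·0 + 8·0 + 5·0 = 60

54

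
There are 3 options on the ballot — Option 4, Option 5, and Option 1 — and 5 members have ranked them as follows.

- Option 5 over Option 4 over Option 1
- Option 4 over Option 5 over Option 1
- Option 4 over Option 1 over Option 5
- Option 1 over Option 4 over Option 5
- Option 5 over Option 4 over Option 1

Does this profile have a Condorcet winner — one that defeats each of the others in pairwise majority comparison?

Yes

Head-to-head results (5 voters total):
Option 4 vs Option 5: Option 4 wins 3–2.
Option 4 vs Option 1: Option 4 wins 4–1.
Option 5 vs Option 1: Option 5 wins 3–2.
Option 4 beats each rival — Option 5 (3–2), Option 1 (4–1) — so Option 4 is the Condorcet winner.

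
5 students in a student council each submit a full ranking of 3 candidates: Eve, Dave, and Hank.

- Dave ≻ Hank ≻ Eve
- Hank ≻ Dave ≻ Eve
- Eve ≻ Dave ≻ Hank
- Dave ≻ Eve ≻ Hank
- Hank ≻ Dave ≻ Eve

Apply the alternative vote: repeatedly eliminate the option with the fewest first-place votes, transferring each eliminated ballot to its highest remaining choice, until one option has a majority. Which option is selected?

Round 1: Dave 2, Hank 2, Eve 1. Eve has the fewest and is eliminated.
Round 2: Dave 3, Hank 2. Dave has a majority.

Dave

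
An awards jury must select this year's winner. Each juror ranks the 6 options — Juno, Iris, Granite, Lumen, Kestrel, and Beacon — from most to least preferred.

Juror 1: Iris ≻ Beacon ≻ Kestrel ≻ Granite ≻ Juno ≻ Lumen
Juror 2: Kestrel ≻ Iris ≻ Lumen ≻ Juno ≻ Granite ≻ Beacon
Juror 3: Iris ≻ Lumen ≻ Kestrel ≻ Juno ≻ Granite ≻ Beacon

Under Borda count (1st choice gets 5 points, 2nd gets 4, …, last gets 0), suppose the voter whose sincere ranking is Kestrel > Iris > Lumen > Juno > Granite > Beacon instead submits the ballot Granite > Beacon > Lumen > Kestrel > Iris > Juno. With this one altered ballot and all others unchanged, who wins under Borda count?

Iris

Borda totals with the altered ballot: Juno 3, Iris 11, Granite 8, Lumen 7, Kestrel 8, Beacon 8.
The winner is unchanged: still Iris.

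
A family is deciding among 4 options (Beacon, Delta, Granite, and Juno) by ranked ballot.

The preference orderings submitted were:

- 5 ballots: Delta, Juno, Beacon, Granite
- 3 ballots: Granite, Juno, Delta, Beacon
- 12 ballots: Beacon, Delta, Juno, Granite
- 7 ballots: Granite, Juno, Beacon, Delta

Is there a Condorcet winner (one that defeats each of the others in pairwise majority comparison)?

No

Head-to-head results (27 voters total):
Beacon vs Delta: Beacon wins 19–8.
Beacon vs Granite: Beacon wins 17–10.
Beacon vs Juno: Juno wins 15–12.
Delta vs Granite: Delta wins 17–10.
Delta vs Juno: Delta wins 17–10.
Granite vs Juno: Juno wins 17–10.
No candidate beats all others: Beacon beats Delta beats Juno beats Beacon, a majority cycle.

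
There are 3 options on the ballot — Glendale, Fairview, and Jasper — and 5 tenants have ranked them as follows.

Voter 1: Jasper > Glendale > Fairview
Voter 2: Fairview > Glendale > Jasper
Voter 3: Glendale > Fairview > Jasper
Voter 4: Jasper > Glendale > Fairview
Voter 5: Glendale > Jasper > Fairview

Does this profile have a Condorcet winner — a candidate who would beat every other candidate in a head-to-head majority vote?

Yes

Head-to-head results (5 voters total):
Glendale vs Fairview: Glendale wins 4–1.
Glendale vs Jasper: Glendale wins 3–2.
Fairview vs Jasper: Jasper wins 3–2.
Glendale beats each rival — Fairview (4–1), Jasper (3–2) — so Glendale is the Condorcet winner.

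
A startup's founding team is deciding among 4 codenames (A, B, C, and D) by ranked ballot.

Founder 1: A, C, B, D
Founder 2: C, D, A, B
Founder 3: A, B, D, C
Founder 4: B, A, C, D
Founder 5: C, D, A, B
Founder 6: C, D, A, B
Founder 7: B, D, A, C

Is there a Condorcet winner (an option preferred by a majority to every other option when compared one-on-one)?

Head-to-head results (7 voters total):
A vs B: A wins 5–2.
A vs C: A wins 4–3.
A vs D: D wins 4–3.
B vs C: C wins 4–3.
B vs D: B wins 4–3.
C vs D: C wins 5–2.
No candidate beats all others: A beats B beats D beats A, a majority cycle.

No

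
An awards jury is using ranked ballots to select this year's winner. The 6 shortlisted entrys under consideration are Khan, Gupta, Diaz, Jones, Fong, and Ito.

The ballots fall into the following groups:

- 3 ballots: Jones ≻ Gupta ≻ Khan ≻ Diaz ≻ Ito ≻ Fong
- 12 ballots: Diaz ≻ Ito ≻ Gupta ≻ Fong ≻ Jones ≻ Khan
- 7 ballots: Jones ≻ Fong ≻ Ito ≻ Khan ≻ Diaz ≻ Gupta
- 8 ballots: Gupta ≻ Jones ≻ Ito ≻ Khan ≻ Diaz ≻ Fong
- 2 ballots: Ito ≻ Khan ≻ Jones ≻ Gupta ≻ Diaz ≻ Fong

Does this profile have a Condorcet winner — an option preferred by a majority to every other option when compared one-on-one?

Head-to-head results (32 voters total):
Khan vs Gupta: Gupta wins 23–9.
Khan vs Diaz: Khan wins 20–12.
Khan vs Jones: Jones wins 30–2.
Khan vs Fong: Fong wins 19–13.
Khan vs Ito: Ito wins 29–3.
Gupta vs Diaz: Diaz wins 19–13.
Gupta vs Jones: Gupta wins 20–12.
Gupta vs Fong: Gupta wins 25–7.
Gupta vs Ito: Ito wins 21–11.
Diaz vs Jones: Jones wins 20–12.
Diaz vs Fong: Diaz wins 25–7.
Diaz vs Ito: Ito wins 17–15.
Jones vs Fong: Jones wins 20–12.
Jones vs Ito: Jones wins 18–14.
Fong vs Ito: Ito wins 25–7.
No candidate beats all others: Khan beats Diaz beats Gupta beats Khan, a majority cycle.

No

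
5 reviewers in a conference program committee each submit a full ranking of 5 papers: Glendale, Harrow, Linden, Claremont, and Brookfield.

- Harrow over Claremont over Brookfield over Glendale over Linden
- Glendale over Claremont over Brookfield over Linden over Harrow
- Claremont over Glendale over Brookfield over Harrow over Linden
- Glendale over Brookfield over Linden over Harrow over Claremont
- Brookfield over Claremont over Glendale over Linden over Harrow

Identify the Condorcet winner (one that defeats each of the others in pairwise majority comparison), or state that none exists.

Claremont

Head-to-head results (5 voters total):
Glendale vs Harrow: Glendale wins 4–1.
Glendale vs Linden: Glendale wins 5–0.
Glendale vs Claremont: Claremont wins 3–2.
Glendale vs Brookfield: Glendale wins 3–2.
Harrow vs Linden: Linden wins 3–2.
Harrow vs Claremont: Claremont wins 3–2.
Harrow vs Brookfield: Brookfield wins 4–1.
Linden vs Claremont: Claremont wins 4–1.
Linden vs Brookfield: Brookfield wins 5–0.
Claremont vs Brookfield: Claremont wins 3–2.
Claremont beats each rival — Glendale (3–2), Harrow (3–2), Linden (4–1), Brookfield (3–2) — so Claremont is the Condorcet winner.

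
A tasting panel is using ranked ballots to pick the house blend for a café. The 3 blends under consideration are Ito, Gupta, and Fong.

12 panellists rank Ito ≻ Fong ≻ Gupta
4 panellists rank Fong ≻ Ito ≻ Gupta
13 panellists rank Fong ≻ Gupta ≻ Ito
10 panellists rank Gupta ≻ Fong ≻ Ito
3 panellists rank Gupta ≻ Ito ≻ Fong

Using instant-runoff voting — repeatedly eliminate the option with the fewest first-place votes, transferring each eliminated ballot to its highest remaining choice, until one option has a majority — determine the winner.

Round 1: Fong 17, Gupta 13, Ito 12. Ito has the fewest and is eliminated.
Round 2: Fong 29, Gupta 13. Fong has a majority.

Fong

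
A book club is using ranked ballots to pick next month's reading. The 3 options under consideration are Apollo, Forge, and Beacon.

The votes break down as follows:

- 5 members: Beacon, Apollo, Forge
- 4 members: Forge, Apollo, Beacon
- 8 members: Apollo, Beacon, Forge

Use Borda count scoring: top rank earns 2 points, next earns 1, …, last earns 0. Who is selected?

Borda scores:
  Apollo: 5·1 + 4·1 + 8·2 = 25
  Forge: 5·0 + 4·2 + 8·0 = 8
  Beacon: 5·2 + 4·0 + 8·1 = 18
Apollo has the highest total.

Apollo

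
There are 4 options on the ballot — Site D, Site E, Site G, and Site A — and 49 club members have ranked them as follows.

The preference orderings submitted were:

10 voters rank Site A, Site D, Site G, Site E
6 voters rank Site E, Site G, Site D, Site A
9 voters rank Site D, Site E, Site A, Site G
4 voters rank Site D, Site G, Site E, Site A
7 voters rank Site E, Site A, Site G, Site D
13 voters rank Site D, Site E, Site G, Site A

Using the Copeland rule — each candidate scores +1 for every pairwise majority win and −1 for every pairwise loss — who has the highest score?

Site D

Pairwise results:
  Site D vs Site E: Site D wins 36–13.
  Site D vs Site G: Site D wins 36–13.
  Site D vs Site A: Site D wins 32–17.
  Site E vs Site G: Site E wins 35–14.
  Site E vs Site A: Site E wins 39–10.
  Site G vs Site A: Site A wins 26–23.
Copeland scores (wins − losses):
  Site D: 3 − 0 = 3
  Site E: 2 − 1 = 1
  Site G: 0 − 3 = -3
  Site A: 1 − 2 = -1
Site D has the best Copeland score.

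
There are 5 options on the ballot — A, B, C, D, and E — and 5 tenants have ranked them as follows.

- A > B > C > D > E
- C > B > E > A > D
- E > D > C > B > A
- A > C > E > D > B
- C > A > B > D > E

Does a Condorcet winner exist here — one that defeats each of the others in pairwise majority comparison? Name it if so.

Head-to-head results (5 voters total):
A vs B: A wins 3–2.
A vs C: C wins 3–2.
A vs D: A wins 4–1.
A vs E: A wins 3–2.
B vs C: C wins 4–1.
B vs D: B wins 3–2.
B vs E: B wins 3–2.
C vs D: C wins 4–1.
C vs E: C wins 4–1.
D vs E: E wins 3–2.
C beats each rival — A (3–2), B (4–1), D (4–1), E (4–1) — so C is the Condorcet winner.

C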